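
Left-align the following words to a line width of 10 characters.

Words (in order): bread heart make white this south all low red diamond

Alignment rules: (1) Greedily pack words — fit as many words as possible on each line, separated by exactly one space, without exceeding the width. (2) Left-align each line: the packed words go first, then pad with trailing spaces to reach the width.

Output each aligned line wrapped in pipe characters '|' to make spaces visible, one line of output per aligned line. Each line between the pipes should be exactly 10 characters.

Line 1: ['bread'] (min_width=5, slack=5)
Line 2: ['heart', 'make'] (min_width=10, slack=0)
Line 3: ['white', 'this'] (min_width=10, slack=0)
Line 4: ['south', 'all'] (min_width=9, slack=1)
Line 5: ['low', 'red'] (min_width=7, slack=3)
Line 6: ['diamond'] (min_width=7, slack=3)

Answer: |bread     |
|heart make|
|white this|
|south all |
|low red   |
|diamond   |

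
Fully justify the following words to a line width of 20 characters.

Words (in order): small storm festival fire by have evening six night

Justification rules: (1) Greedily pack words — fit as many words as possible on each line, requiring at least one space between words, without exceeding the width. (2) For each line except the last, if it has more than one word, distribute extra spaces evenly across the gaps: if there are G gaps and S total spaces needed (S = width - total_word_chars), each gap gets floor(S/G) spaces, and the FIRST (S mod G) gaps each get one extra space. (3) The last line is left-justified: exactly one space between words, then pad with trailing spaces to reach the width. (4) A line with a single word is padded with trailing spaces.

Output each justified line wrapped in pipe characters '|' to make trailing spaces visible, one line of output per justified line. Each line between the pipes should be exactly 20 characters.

Answer: |small storm festival|
|fire by have evening|
|six night           |

Derivation:
Line 1: ['small', 'storm', 'festival'] (min_width=20, slack=0)
Line 2: ['fire', 'by', 'have', 'evening'] (min_width=20, slack=0)
Line 3: ['six', 'night'] (min_width=9, slack=11)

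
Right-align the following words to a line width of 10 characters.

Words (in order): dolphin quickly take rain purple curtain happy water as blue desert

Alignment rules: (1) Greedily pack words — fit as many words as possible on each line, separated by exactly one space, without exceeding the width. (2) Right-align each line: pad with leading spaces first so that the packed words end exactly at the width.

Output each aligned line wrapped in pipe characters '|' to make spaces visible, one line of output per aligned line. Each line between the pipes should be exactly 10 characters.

Answer: |   dolphin|
|   quickly|
| take rain|
|    purple|
|   curtain|
|     happy|
|  water as|
|      blue|
|    desert|

Derivation:
Line 1: ['dolphin'] (min_width=7, slack=3)
Line 2: ['quickly'] (min_width=7, slack=3)
Line 3: ['take', 'rain'] (min_width=9, slack=1)
Line 4: ['purple'] (min_width=6, slack=4)
Line 5: ['curtain'] (min_width=7, slack=3)
Line 6: ['happy'] (min_width=5, slack=5)
Line 7: ['water', 'as'] (min_width=8, slack=2)
Line 8: ['blue'] (min_width=4, slack=6)
Line 9: ['desert'] (min_width=6, slack=4)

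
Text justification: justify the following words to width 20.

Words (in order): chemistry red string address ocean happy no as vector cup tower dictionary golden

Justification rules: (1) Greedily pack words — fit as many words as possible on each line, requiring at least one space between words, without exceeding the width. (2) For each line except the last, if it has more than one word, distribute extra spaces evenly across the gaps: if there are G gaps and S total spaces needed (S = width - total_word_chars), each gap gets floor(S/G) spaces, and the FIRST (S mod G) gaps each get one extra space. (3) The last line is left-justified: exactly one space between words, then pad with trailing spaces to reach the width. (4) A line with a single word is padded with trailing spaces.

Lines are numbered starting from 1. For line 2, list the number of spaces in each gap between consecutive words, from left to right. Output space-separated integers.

Line 1: ['chemistry', 'red', 'string'] (min_width=20, slack=0)
Line 2: ['address', 'ocean', 'happy'] (min_width=19, slack=1)
Line 3: ['no', 'as', 'vector', 'cup'] (min_width=16, slack=4)
Line 4: ['tower', 'dictionary'] (min_width=16, slack=4)
Line 5: ['golden'] (min_width=6, slack=14)

Answer: 2 1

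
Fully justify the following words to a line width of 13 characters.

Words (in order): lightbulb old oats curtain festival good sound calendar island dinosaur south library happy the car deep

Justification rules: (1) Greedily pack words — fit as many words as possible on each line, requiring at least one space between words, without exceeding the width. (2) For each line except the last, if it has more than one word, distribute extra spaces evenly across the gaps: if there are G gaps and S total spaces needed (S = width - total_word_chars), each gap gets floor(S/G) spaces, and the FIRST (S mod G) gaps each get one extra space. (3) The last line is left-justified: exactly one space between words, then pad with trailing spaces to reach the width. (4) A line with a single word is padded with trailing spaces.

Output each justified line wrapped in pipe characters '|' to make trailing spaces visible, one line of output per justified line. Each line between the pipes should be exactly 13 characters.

Line 1: ['lightbulb', 'old'] (min_width=13, slack=0)
Line 2: ['oats', 'curtain'] (min_width=12, slack=1)
Line 3: ['festival', 'good'] (min_width=13, slack=0)
Line 4: ['sound'] (min_width=5, slack=8)
Line 5: ['calendar'] (min_width=8, slack=5)
Line 6: ['island'] (min_width=6, slack=7)
Line 7: ['dinosaur'] (min_width=8, slack=5)
Line 8: ['south', 'library'] (min_width=13, slack=0)
Line 9: ['happy', 'the', 'car'] (min_width=13, slack=0)
Line 10: ['deep'] (min_width=4, slack=9)

Answer: |lightbulb old|
|oats  curtain|
|festival good|
|sound        |
|calendar     |
|island       |
|dinosaur     |
|south library|
|happy the car|
|deep         |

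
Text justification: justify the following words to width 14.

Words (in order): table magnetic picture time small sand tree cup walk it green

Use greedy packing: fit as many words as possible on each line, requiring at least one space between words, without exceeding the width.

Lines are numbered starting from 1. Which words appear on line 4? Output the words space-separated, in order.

Answer: tree cup walk

Derivation:
Line 1: ['table', 'magnetic'] (min_width=14, slack=0)
Line 2: ['picture', 'time'] (min_width=12, slack=2)
Line 3: ['small', 'sand'] (min_width=10, slack=4)
Line 4: ['tree', 'cup', 'walk'] (min_width=13, slack=1)
Line 5: ['it', 'green'] (min_width=8, slack=6)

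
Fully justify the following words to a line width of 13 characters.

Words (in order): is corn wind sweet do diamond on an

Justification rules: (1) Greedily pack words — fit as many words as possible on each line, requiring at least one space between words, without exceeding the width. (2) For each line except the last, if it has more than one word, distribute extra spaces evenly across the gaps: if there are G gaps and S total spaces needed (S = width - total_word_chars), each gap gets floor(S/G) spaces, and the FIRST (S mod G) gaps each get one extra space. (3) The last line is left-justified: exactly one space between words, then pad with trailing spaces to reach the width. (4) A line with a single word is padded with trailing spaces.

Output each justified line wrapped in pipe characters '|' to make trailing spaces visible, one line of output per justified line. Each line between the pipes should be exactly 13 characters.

Answer: |is  corn wind|
|sweet      do|
|diamond on an|

Derivation:
Line 1: ['is', 'corn', 'wind'] (min_width=12, slack=1)
Line 2: ['sweet', 'do'] (min_width=8, slack=5)
Line 3: ['diamond', 'on', 'an'] (min_width=13, slack=0)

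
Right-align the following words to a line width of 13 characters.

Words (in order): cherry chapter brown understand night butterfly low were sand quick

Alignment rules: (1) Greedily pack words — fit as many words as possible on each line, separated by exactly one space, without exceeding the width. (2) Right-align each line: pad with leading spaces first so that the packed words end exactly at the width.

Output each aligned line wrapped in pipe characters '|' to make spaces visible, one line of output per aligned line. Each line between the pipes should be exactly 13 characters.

Answer: |       cherry|
|chapter brown|
|   understand|
|        night|
|butterfly low|
|    were sand|
|        quick|

Derivation:
Line 1: ['cherry'] (min_width=6, slack=7)
Line 2: ['chapter', 'brown'] (min_width=13, slack=0)
Line 3: ['understand'] (min_width=10, slack=3)
Line 4: ['night'] (min_width=5, slack=8)
Line 5: ['butterfly', 'low'] (min_width=13, slack=0)
Line 6: ['were', 'sand'] (min_width=9, slack=4)
Line 7: ['quick'] (min_width=5, slack=8)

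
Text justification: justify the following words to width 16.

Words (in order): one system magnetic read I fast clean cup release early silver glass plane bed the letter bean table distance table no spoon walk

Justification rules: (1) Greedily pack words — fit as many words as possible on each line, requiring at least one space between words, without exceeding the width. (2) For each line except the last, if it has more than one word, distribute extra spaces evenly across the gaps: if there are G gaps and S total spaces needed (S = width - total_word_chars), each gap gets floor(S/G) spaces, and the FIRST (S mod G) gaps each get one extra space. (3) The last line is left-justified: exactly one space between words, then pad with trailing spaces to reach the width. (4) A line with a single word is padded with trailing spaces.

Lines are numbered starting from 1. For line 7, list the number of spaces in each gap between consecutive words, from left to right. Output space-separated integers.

Line 1: ['one', 'system'] (min_width=10, slack=6)
Line 2: ['magnetic', 'read', 'I'] (min_width=15, slack=1)
Line 3: ['fast', 'clean', 'cup'] (min_width=14, slack=2)
Line 4: ['release', 'early'] (min_width=13, slack=3)
Line 5: ['silver', 'glass'] (min_width=12, slack=4)
Line 6: ['plane', 'bed', 'the'] (min_width=13, slack=3)
Line 7: ['letter', 'bean'] (min_width=11, slack=5)
Line 8: ['table', 'distance'] (min_width=14, slack=2)
Line 9: ['table', 'no', 'spoon'] (min_width=14, slack=2)
Line 10: ['walk'] (min_width=4, slack=12)

Answer: 6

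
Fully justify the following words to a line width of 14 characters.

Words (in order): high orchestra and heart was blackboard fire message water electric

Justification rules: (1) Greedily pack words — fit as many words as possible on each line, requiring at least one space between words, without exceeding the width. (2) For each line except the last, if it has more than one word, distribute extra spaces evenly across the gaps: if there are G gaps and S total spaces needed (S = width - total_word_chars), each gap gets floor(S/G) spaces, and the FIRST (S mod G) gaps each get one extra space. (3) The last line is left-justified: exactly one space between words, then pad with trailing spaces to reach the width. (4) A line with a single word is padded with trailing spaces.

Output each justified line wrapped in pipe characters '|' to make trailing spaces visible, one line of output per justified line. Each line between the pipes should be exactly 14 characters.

Answer: |high orchestra|
|and  heart was|
|blackboard    |
|fire   message|
|water electric|

Derivation:
Line 1: ['high', 'orchestra'] (min_width=14, slack=0)
Line 2: ['and', 'heart', 'was'] (min_width=13, slack=1)
Line 3: ['blackboard'] (min_width=10, slack=4)
Line 4: ['fire', 'message'] (min_width=12, slack=2)
Line 5: ['water', 'electric'] (min_width=14, slack=0)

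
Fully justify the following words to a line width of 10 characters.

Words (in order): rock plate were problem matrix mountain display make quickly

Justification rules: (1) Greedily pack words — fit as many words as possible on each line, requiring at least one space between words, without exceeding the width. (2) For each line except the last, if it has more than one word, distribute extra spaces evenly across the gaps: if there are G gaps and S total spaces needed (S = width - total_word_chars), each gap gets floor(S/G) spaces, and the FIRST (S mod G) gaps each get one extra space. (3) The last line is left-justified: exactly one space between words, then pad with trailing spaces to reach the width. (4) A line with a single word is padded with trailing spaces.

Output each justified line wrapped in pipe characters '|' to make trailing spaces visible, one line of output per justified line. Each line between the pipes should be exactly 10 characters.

Line 1: ['rock', 'plate'] (min_width=10, slack=0)
Line 2: ['were'] (min_width=4, slack=6)
Line 3: ['problem'] (min_width=7, slack=3)
Line 4: ['matrix'] (min_width=6, slack=4)
Line 5: ['mountain'] (min_width=8, slack=2)
Line 6: ['display'] (min_width=7, slack=3)
Line 7: ['make'] (min_width=4, slack=6)
Line 8: ['quickly'] (min_width=7, slack=3)

Answer: |rock plate|
|were      |
|problem   |
|matrix    |
|mountain  |
|display   |
|make      |
|quickly   |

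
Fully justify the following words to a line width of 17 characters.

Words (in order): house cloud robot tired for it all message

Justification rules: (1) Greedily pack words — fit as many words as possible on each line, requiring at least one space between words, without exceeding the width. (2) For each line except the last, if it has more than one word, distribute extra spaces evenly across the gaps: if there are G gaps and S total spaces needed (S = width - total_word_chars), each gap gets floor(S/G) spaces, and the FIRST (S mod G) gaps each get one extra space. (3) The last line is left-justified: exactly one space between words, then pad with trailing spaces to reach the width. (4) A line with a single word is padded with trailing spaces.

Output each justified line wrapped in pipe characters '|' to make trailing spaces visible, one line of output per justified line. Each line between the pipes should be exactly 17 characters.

Line 1: ['house', 'cloud', 'robot'] (min_width=17, slack=0)
Line 2: ['tired', 'for', 'it', 'all'] (min_width=16, slack=1)
Line 3: ['message'] (min_width=7, slack=10)

Answer: |house cloud robot|
|tired  for it all|
|message          |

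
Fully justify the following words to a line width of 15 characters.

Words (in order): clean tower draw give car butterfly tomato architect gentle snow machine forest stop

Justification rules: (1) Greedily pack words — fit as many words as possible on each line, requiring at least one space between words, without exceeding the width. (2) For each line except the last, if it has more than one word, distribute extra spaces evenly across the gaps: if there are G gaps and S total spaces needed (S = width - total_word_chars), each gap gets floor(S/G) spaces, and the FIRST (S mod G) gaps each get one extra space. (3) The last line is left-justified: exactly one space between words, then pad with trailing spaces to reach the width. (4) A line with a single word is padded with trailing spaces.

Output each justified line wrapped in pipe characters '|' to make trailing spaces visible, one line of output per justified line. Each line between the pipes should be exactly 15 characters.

Line 1: ['clean', 'tower'] (min_width=11, slack=4)
Line 2: ['draw', 'give', 'car'] (min_width=13, slack=2)
Line 3: ['butterfly'] (min_width=9, slack=6)
Line 4: ['tomato'] (min_width=6, slack=9)
Line 5: ['architect'] (min_width=9, slack=6)
Line 6: ['gentle', 'snow'] (min_width=11, slack=4)
Line 7: ['machine', 'forest'] (min_width=14, slack=1)
Line 8: ['stop'] (min_width=4, slack=11)

Answer: |clean     tower|
|draw  give  car|
|butterfly      |
|tomato         |
|architect      |
|gentle     snow|
|machine  forest|
|stop           |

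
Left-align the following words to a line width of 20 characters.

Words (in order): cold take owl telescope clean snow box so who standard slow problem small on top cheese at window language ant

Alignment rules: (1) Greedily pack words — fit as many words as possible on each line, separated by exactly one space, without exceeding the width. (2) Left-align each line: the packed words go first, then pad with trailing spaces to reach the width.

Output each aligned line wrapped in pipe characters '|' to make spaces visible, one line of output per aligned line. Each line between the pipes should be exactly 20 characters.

Answer: |cold take owl       |
|telescope clean snow|
|box so who standard |
|slow problem small  |
|on top cheese at    |
|window language ant |

Derivation:
Line 1: ['cold', 'take', 'owl'] (min_width=13, slack=7)
Line 2: ['telescope', 'clean', 'snow'] (min_width=20, slack=0)
Line 3: ['box', 'so', 'who', 'standard'] (min_width=19, slack=1)
Line 4: ['slow', 'problem', 'small'] (min_width=18, slack=2)
Line 5: ['on', 'top', 'cheese', 'at'] (min_width=16, slack=4)
Line 6: ['window', 'language', 'ant'] (min_width=19, slack=1)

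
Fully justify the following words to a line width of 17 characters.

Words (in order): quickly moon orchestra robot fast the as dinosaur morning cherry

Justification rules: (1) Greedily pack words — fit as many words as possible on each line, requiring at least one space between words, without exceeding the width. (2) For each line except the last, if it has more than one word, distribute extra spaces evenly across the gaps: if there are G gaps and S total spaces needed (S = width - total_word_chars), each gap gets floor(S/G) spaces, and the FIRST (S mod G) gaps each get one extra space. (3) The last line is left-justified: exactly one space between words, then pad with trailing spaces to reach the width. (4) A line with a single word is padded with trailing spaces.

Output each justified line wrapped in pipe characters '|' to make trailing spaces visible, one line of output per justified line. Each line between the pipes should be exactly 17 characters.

Line 1: ['quickly', 'moon'] (min_width=12, slack=5)
Line 2: ['orchestra', 'robot'] (min_width=15, slack=2)
Line 3: ['fast', 'the', 'as'] (min_width=11, slack=6)
Line 4: ['dinosaur', 'morning'] (min_width=16, slack=1)
Line 5: ['cherry'] (min_width=6, slack=11)

Answer: |quickly      moon|
|orchestra   robot|
|fast    the    as|
|dinosaur  morning|
|cherry           |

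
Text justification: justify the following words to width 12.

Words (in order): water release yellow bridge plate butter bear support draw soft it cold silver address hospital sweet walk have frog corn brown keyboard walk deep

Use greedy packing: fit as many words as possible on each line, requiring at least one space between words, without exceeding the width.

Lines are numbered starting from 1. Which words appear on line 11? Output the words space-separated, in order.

Line 1: ['water'] (min_width=5, slack=7)
Line 2: ['release'] (min_width=7, slack=5)
Line 3: ['yellow'] (min_width=6, slack=6)
Line 4: ['bridge', 'plate'] (min_width=12, slack=0)
Line 5: ['butter', 'bear'] (min_width=11, slack=1)
Line 6: ['support', 'draw'] (min_width=12, slack=0)
Line 7: ['soft', 'it', 'cold'] (min_width=12, slack=0)
Line 8: ['silver'] (min_width=6, slack=6)
Line 9: ['address'] (min_width=7, slack=5)
Line 10: ['hospital'] (min_width=8, slack=4)
Line 11: ['sweet', 'walk'] (min_width=10, slack=2)
Line 12: ['have', 'frog'] (min_width=9, slack=3)
Line 13: ['corn', 'brown'] (min_width=10, slack=2)
Line 14: ['keyboard'] (min_width=8, slack=4)
Line 15: ['walk', 'deep'] (min_width=9, slack=3)

Answer: sweet walk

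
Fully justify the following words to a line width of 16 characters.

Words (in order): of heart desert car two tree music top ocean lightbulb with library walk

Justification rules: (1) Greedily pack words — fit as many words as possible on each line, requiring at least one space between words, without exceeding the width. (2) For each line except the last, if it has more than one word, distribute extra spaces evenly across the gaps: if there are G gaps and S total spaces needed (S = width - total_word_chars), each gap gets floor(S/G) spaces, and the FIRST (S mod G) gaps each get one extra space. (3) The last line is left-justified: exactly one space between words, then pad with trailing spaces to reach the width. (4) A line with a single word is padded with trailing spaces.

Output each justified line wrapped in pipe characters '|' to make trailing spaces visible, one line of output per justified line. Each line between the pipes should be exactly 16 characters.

Line 1: ['of', 'heart', 'desert'] (min_width=15, slack=1)
Line 2: ['car', 'two', 'tree'] (min_width=12, slack=4)
Line 3: ['music', 'top', 'ocean'] (min_width=15, slack=1)
Line 4: ['lightbulb', 'with'] (min_width=14, slack=2)
Line 5: ['library', 'walk'] (min_width=12, slack=4)

Answer: |of  heart desert|
|car   two   tree|
|music  top ocean|
|lightbulb   with|
|library walk    |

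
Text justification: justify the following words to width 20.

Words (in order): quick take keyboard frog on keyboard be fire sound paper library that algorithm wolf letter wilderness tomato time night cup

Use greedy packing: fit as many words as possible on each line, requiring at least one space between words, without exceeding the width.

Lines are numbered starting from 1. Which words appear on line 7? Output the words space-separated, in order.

Answer: tomato time night

Derivation:
Line 1: ['quick', 'take', 'keyboard'] (min_width=19, slack=1)
Line 2: ['frog', 'on', 'keyboard', 'be'] (min_width=19, slack=1)
Line 3: ['fire', 'sound', 'paper'] (min_width=16, slack=4)
Line 4: ['library', 'that'] (min_width=12, slack=8)
Line 5: ['algorithm', 'wolf'] (min_width=14, slack=6)
Line 6: ['letter', 'wilderness'] (min_width=17, slack=3)
Line 7: ['tomato', 'time', 'night'] (min_width=17, slack=3)
Line 8: ['cup'] (min_width=3, slack=17)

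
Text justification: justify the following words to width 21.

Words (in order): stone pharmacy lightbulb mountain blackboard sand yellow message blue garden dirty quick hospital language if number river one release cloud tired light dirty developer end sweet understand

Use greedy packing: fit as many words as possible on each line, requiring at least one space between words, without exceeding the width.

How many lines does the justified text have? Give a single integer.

Answer: 10

Derivation:
Line 1: ['stone', 'pharmacy'] (min_width=14, slack=7)
Line 2: ['lightbulb', 'mountain'] (min_width=18, slack=3)
Line 3: ['blackboard', 'sand'] (min_width=15, slack=6)
Line 4: ['yellow', 'message', 'blue'] (min_width=19, slack=2)
Line 5: ['garden', 'dirty', 'quick'] (min_width=18, slack=3)
Line 6: ['hospital', 'language', 'if'] (min_width=20, slack=1)
Line 7: ['number', 'river', 'one'] (min_width=16, slack=5)
Line 8: ['release', 'cloud', 'tired'] (min_width=19, slack=2)
Line 9: ['light', 'dirty', 'developer'] (min_width=21, slack=0)
Line 10: ['end', 'sweet', 'understand'] (min_width=20, slack=1)
Total lines: 10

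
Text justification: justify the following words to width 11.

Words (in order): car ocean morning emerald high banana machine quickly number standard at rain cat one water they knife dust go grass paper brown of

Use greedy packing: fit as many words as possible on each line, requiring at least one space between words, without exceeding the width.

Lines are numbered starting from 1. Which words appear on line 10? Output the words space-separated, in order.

Answer: one water

Derivation:
Line 1: ['car', 'ocean'] (min_width=9, slack=2)
Line 2: ['morning'] (min_width=7, slack=4)
Line 3: ['emerald'] (min_width=7, slack=4)
Line 4: ['high', 'banana'] (min_width=11, slack=0)
Line 5: ['machine'] (min_width=7, slack=4)
Line 6: ['quickly'] (min_width=7, slack=4)
Line 7: ['number'] (min_width=6, slack=5)
Line 8: ['standard', 'at'] (min_width=11, slack=0)
Line 9: ['rain', 'cat'] (min_width=8, slack=3)
Line 10: ['one', 'water'] (min_width=9, slack=2)
Line 11: ['they', 'knife'] (min_width=10, slack=1)
Line 12: ['dust', 'go'] (min_width=7, slack=4)
Line 13: ['grass', 'paper'] (min_width=11, slack=0)
Line 14: ['brown', 'of'] (min_width=8, slack=3)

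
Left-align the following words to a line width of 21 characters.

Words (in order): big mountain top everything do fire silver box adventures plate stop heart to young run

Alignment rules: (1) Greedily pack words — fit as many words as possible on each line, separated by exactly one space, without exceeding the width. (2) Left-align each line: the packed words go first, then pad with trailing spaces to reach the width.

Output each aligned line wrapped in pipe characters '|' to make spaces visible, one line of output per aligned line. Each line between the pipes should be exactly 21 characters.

Answer: |big mountain top     |
|everything do fire   |
|silver box adventures|
|plate stop heart to  |
|young run            |

Derivation:
Line 1: ['big', 'mountain', 'top'] (min_width=16, slack=5)
Line 2: ['everything', 'do', 'fire'] (min_width=18, slack=3)
Line 3: ['silver', 'box', 'adventures'] (min_width=21, slack=0)
Line 4: ['plate', 'stop', 'heart', 'to'] (min_width=19, slack=2)
Line 5: ['young', 'run'] (min_width=9, slack=12)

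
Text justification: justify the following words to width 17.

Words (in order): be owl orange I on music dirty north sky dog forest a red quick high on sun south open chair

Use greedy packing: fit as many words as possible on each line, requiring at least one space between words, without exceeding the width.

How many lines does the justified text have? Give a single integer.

Answer: 6

Derivation:
Line 1: ['be', 'owl', 'orange', 'I'] (min_width=15, slack=2)
Line 2: ['on', 'music', 'dirty'] (min_width=14, slack=3)
Line 3: ['north', 'sky', 'dog'] (min_width=13, slack=4)
Line 4: ['forest', 'a', 'red'] (min_width=12, slack=5)
Line 5: ['quick', 'high', 'on', 'sun'] (min_width=17, slack=0)
Line 6: ['south', 'open', 'chair'] (min_width=16, slack=1)
Total lines: 6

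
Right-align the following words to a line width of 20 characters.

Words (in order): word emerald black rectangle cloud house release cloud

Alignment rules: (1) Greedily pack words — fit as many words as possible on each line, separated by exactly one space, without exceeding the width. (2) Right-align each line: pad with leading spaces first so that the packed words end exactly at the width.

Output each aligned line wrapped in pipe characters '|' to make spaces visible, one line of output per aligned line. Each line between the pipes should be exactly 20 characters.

Answer: |  word emerald black|
|     rectangle cloud|
| house release cloud|

Derivation:
Line 1: ['word', 'emerald', 'black'] (min_width=18, slack=2)
Line 2: ['rectangle', 'cloud'] (min_width=15, slack=5)
Line 3: ['house', 'release', 'cloud'] (min_width=19, slack=1)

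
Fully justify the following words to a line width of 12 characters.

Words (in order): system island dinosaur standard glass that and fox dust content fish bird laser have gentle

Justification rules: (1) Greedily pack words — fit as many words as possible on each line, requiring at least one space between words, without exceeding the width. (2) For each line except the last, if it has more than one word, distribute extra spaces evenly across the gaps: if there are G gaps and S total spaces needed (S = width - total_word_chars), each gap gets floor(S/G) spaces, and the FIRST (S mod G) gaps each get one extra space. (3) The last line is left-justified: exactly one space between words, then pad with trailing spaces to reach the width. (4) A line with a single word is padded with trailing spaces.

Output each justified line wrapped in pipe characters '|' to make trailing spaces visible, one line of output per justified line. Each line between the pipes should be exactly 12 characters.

Answer: |system      |
|island      |
|dinosaur    |
|standard    |
|glass   that|
|and fox dust|
|content fish|
|bird   laser|
|have gentle |

Derivation:
Line 1: ['system'] (min_width=6, slack=6)
Line 2: ['island'] (min_width=6, slack=6)
Line 3: ['dinosaur'] (min_width=8, slack=4)
Line 4: ['standard'] (min_width=8, slack=4)
Line 5: ['glass', 'that'] (min_width=10, slack=2)
Line 6: ['and', 'fox', 'dust'] (min_width=12, slack=0)
Line 7: ['content', 'fish'] (min_width=12, slack=0)
Line 8: ['bird', 'laser'] (min_width=10, slack=2)
Line 9: ['have', 'gentle'] (min_width=11, slack=1)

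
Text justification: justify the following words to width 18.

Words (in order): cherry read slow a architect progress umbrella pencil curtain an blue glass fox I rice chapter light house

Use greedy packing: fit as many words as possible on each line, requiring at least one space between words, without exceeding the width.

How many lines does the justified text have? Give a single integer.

Answer: 7

Derivation:
Line 1: ['cherry', 'read', 'slow', 'a'] (min_width=18, slack=0)
Line 2: ['architect', 'progress'] (min_width=18, slack=0)
Line 3: ['umbrella', 'pencil'] (min_width=15, slack=3)
Line 4: ['curtain', 'an', 'blue'] (min_width=15, slack=3)
Line 5: ['glass', 'fox', 'I', 'rice'] (min_width=16, slack=2)
Line 6: ['chapter', 'light'] (min_width=13, slack=5)
Line 7: ['house'] (min_width=5, slack=13)
Total lines: 7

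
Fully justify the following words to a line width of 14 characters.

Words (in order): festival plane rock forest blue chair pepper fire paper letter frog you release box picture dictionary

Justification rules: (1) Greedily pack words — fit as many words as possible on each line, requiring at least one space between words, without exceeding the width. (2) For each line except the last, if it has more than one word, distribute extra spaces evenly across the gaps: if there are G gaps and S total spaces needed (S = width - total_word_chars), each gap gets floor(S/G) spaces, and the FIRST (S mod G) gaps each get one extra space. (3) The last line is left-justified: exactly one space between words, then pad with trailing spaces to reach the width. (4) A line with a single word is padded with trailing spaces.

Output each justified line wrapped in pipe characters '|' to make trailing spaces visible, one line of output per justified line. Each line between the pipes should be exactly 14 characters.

Line 1: ['festival', 'plane'] (min_width=14, slack=0)
Line 2: ['rock', 'forest'] (min_width=11, slack=3)
Line 3: ['blue', 'chair'] (min_width=10, slack=4)
Line 4: ['pepper', 'fire'] (min_width=11, slack=3)
Line 5: ['paper', 'letter'] (min_width=12, slack=2)
Line 6: ['frog', 'you'] (min_width=8, slack=6)
Line 7: ['release', 'box'] (min_width=11, slack=3)
Line 8: ['picture'] (min_width=7, slack=7)
Line 9: ['dictionary'] (min_width=10, slack=4)

Answer: |festival plane|
|rock    forest|
|blue     chair|
|pepper    fire|
|paper   letter|
|frog       you|
|release    box|
|picture       |
|dictionary    |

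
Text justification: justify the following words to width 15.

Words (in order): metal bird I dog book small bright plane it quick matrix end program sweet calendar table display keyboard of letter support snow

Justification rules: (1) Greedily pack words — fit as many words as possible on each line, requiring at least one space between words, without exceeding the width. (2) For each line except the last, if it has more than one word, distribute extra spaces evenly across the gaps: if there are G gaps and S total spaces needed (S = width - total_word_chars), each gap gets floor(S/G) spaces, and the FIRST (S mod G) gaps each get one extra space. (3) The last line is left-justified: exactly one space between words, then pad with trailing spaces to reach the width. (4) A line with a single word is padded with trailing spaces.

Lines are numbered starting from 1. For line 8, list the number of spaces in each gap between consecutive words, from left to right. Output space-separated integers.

Answer: 5

Derivation:
Line 1: ['metal', 'bird', 'I'] (min_width=12, slack=3)
Line 2: ['dog', 'book', 'small'] (min_width=14, slack=1)
Line 3: ['bright', 'plane', 'it'] (min_width=15, slack=0)
Line 4: ['quick', 'matrix'] (min_width=12, slack=3)
Line 5: ['end', 'program'] (min_width=11, slack=4)
Line 6: ['sweet', 'calendar'] (min_width=14, slack=1)
Line 7: ['table', 'display'] (min_width=13, slack=2)
Line 8: ['keyboard', 'of'] (min_width=11, slack=4)
Line 9: ['letter', 'support'] (min_width=14, slack=1)
Line 10: ['snow'] (min_width=4, slack=11)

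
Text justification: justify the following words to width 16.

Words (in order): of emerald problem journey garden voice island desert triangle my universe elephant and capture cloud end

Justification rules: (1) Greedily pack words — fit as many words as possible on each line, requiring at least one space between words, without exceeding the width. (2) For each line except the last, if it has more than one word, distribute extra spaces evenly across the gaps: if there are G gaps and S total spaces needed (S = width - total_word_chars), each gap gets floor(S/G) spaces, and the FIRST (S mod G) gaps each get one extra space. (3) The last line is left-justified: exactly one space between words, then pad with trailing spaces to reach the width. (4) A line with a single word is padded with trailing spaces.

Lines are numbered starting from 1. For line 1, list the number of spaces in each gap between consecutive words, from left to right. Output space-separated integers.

Answer: 7

Derivation:
Line 1: ['of', 'emerald'] (min_width=10, slack=6)
Line 2: ['problem', 'journey'] (min_width=15, slack=1)
Line 3: ['garden', 'voice'] (min_width=12, slack=4)
Line 4: ['island', 'desert'] (min_width=13, slack=3)
Line 5: ['triangle', 'my'] (min_width=11, slack=5)
Line 6: ['universe'] (min_width=8, slack=8)
Line 7: ['elephant', 'and'] (min_width=12, slack=4)
Line 8: ['capture', 'cloud'] (min_width=13, slack=3)
Line 9: ['end'] (min_width=3, slack=13)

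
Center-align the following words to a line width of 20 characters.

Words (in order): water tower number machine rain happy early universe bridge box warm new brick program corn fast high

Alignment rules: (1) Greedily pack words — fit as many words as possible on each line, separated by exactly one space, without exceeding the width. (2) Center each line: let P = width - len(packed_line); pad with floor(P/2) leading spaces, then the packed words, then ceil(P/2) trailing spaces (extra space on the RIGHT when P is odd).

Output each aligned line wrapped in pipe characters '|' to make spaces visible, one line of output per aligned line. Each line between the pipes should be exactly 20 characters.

Answer: | water tower number |
| machine rain happy |
|   early universe   |
|bridge box warm new |
| brick program corn |
|     fast high      |

Derivation:
Line 1: ['water', 'tower', 'number'] (min_width=18, slack=2)
Line 2: ['machine', 'rain', 'happy'] (min_width=18, slack=2)
Line 3: ['early', 'universe'] (min_width=14, slack=6)
Line 4: ['bridge', 'box', 'warm', 'new'] (min_width=19, slack=1)
Line 5: ['brick', 'program', 'corn'] (min_width=18, slack=2)
Line 6: ['fast', 'high'] (min_width=9, slack=11)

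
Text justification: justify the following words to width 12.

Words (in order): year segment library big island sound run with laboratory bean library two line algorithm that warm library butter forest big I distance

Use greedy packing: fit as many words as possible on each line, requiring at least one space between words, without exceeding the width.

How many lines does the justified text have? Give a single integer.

Line 1: ['year', 'segment'] (min_width=12, slack=0)
Line 2: ['library', 'big'] (min_width=11, slack=1)
Line 3: ['island', 'sound'] (min_width=12, slack=0)
Line 4: ['run', 'with'] (min_width=8, slack=4)
Line 5: ['laboratory'] (min_width=10, slack=2)
Line 6: ['bean', 'library'] (min_width=12, slack=0)
Line 7: ['two', 'line'] (min_width=8, slack=4)
Line 8: ['algorithm'] (min_width=9, slack=3)
Line 9: ['that', 'warm'] (min_width=9, slack=3)
Line 10: ['library'] (min_width=7, slack=5)
Line 11: ['butter'] (min_width=6, slack=6)
Line 12: ['forest', 'big', 'I'] (min_width=12, slack=0)
Line 13: ['distance'] (min_width=8, slack=4)
Total lines: 13

Answer: 13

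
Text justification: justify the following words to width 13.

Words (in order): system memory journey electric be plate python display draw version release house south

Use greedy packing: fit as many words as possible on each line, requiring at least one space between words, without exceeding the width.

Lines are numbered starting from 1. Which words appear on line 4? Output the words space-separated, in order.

Line 1: ['system', 'memory'] (min_width=13, slack=0)
Line 2: ['journey'] (min_width=7, slack=6)
Line 3: ['electric', 'be'] (min_width=11, slack=2)
Line 4: ['plate', 'python'] (min_width=12, slack=1)
Line 5: ['display', 'draw'] (min_width=12, slack=1)
Line 6: ['version'] (min_width=7, slack=6)
Line 7: ['release', 'house'] (min_width=13, slack=0)
Line 8: ['south'] (min_width=5, slack=8)

Answer: plate python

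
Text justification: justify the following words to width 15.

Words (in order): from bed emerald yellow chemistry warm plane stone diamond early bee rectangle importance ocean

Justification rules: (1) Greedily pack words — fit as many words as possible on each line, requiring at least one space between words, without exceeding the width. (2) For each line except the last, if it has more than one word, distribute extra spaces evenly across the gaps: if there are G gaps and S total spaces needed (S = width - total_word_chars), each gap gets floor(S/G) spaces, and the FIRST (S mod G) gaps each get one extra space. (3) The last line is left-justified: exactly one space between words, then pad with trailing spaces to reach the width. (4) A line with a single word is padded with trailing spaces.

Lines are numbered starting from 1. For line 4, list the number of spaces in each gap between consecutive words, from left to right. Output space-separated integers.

Line 1: ['from', 'bed'] (min_width=8, slack=7)
Line 2: ['emerald', 'yellow'] (min_width=14, slack=1)
Line 3: ['chemistry', 'warm'] (min_width=14, slack=1)
Line 4: ['plane', 'stone'] (min_width=11, slack=4)
Line 5: ['diamond', 'early'] (min_width=13, slack=2)
Line 6: ['bee', 'rectangle'] (min_width=13, slack=2)
Line 7: ['importance'] (min_width=10, slack=5)
Line 8: ['ocean'] (min_width=5, slack=10)

Answer: 5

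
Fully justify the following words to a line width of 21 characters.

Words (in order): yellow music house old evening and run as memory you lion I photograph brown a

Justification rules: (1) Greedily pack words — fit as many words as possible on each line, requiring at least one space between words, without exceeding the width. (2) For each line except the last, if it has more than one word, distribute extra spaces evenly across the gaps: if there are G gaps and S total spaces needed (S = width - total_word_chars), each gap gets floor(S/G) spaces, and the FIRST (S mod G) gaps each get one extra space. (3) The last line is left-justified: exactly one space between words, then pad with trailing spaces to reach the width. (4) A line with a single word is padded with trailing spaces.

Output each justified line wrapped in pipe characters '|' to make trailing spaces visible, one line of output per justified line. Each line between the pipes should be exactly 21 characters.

Answer: |yellow   music  house|
|old  evening  and run|
|as  memory you lion I|
|photograph brown a   |

Derivation:
Line 1: ['yellow', 'music', 'house'] (min_width=18, slack=3)
Line 2: ['old', 'evening', 'and', 'run'] (min_width=19, slack=2)
Line 3: ['as', 'memory', 'you', 'lion', 'I'] (min_width=20, slack=1)
Line 4: ['photograph', 'brown', 'a'] (min_width=18, slack=3)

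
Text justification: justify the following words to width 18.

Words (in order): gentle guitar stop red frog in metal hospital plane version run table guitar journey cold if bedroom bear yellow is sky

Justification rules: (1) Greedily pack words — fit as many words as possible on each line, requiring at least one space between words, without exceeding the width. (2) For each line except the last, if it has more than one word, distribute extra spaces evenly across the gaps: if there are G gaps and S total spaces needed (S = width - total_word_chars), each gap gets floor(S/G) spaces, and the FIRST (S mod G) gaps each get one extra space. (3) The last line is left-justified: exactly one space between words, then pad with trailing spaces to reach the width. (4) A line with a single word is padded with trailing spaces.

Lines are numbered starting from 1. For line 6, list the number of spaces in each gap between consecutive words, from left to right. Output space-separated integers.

Answer: 3 2

Derivation:
Line 1: ['gentle', 'guitar', 'stop'] (min_width=18, slack=0)
Line 2: ['red', 'frog', 'in', 'metal'] (min_width=17, slack=1)
Line 3: ['hospital', 'plane'] (min_width=14, slack=4)
Line 4: ['version', 'run', 'table'] (min_width=17, slack=1)
Line 5: ['guitar', 'journey'] (min_width=14, slack=4)
Line 6: ['cold', 'if', 'bedroom'] (min_width=15, slack=3)
Line 7: ['bear', 'yellow', 'is', 'sky'] (min_width=18, slack=0)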